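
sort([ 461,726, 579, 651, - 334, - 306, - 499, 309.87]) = [ - 499, - 334, - 306,309.87, 461 , 579, 651, 726 ]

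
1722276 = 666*2586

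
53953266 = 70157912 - 16204646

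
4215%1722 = 771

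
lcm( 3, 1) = 3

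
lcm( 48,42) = 336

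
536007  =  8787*61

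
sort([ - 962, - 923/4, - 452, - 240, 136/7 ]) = [ - 962, - 452, - 240, - 923/4 , 136/7 ]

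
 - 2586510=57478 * ( - 45 ) 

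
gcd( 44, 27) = 1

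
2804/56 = 50 + 1/14 = 50.07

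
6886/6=1147+2/3  =  1147.67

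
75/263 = 75/263 = 0.29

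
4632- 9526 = - 4894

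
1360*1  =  1360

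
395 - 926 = - 531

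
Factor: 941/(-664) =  - 2^( - 3)*83^( - 1)*941^1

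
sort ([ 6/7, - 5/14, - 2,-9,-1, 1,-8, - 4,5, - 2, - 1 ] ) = [-9,-8, - 4, - 2,-2,-1,-1, - 5/14,6/7, 1, 5]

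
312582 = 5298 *59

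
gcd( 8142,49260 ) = 6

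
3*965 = 2895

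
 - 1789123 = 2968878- 4758001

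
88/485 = 88/485 = 0.18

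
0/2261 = 0 = 0.00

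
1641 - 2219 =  - 578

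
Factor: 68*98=2^3*7^2*17^1  =  6664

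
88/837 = 88/837 =0.11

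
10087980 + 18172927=28260907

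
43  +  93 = 136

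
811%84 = 55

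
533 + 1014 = 1547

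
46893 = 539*87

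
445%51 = 37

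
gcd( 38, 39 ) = 1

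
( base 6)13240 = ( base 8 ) 3770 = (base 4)133320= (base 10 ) 2040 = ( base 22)44g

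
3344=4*836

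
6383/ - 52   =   - 491/4 = -  122.75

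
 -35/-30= 7/6=1.17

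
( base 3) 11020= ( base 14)82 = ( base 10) 114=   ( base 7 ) 222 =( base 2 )1110010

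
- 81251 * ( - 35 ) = 2843785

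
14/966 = 1/69 = 0.01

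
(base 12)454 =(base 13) 3A3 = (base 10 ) 640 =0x280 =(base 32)k0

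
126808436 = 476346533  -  349538097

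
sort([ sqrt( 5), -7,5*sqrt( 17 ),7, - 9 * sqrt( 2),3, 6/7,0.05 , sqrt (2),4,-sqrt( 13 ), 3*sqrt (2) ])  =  [ - 9*sqrt( 2 ), - 7,-sqrt( 13),0.05,6/7,sqrt( 2 ),sqrt( 5 ),3, 4,3*sqrt( 2 ), 7,5*sqrt( 17 )]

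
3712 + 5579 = 9291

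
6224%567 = 554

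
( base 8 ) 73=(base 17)38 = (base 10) 59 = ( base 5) 214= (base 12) 4B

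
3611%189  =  20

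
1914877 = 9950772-8035895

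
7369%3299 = 771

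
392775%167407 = 57961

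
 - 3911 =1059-4970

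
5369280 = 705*7616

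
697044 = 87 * 8012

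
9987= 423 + 9564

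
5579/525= 10 + 47/75=   10.63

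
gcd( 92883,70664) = 1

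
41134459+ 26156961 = 67291420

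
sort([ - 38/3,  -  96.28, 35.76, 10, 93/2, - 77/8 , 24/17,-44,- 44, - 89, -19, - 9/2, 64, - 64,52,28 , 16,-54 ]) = [-96.28, - 89, - 64,-54, - 44, - 44,-19,-38/3, - 77/8,-9/2, 24/17 , 10, 16,  28, 35.76,  93/2,52, 64 ] 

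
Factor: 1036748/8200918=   518374/4100459  =  2^1*11^( - 1 )*23^1*59^1*191^1 * 372769^(  -  1 ) 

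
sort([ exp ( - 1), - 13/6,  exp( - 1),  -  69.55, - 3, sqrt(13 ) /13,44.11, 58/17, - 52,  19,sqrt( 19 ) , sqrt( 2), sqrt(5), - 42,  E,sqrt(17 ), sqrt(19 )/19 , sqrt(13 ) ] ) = [ - 69.55, - 52, - 42, -3, - 13/6, sqrt( 19)/19,sqrt(13 )/13, exp( -1 ), exp( - 1 ), sqrt(2 ),sqrt(5 ),E, 58/17,sqrt( 13 ),sqrt(17), sqrt(19), 19, 44.11]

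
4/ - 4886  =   - 1+2441/2443 = - 0.00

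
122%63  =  59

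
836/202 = 418/101=4.14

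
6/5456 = 3/2728 = 0.00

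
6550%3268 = 14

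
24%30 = 24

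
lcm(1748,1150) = 43700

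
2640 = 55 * 48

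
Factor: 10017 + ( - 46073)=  - 36056= -2^3*4507^1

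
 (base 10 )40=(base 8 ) 50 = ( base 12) 34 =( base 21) 1J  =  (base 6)104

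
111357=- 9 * ( - 12373)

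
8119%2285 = 1264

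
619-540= 79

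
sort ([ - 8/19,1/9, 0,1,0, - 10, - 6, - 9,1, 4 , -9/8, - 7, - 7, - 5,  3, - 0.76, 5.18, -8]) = [ - 10,  -  9, - 8 ,  -  7, - 7 , - 6, - 5, - 9/8, - 0.76, - 8/19 , 0 , 0,1/9, 1,1,3,4,5.18 ] 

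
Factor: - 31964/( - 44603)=2^2*13^( - 1)*47^( - 1 )*61^1*73^( - 1) *131^1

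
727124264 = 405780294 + 321343970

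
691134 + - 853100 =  - 161966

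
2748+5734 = 8482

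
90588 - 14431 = 76157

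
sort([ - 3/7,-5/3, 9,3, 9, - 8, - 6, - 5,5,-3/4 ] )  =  [-8, - 6 , - 5,- 5/3,-3/4,-3/7 , 3 , 5,9,  9 ]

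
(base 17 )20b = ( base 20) 199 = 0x24d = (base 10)589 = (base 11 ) 496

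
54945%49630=5315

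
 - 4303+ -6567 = -10870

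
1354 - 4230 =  - 2876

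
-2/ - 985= 2/985=0.00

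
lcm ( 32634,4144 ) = 261072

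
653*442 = 288626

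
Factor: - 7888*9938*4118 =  - 322813907392 = - 2^6*17^1*29^2*71^1*4969^1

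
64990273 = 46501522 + 18488751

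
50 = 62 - 12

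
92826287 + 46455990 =139282277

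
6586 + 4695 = 11281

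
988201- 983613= 4588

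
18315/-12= - 6105/4 = -  1526.25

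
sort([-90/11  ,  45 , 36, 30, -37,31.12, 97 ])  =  [  -  37, - 90/11,30,31.12,36,  45,97 ] 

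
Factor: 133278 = 2^1*3^1* 97^1*229^1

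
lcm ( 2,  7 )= 14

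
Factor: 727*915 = 665205 = 3^1*5^1*61^1*727^1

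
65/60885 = 13/12177=0.00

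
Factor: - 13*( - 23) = 13^1*23^1 = 299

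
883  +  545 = 1428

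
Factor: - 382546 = -2^1*19^1*10067^1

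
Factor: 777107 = 383^1*2029^1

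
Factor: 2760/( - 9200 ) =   -  2^( - 1)*3^1*5^( - 1) = -3/10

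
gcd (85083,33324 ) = 3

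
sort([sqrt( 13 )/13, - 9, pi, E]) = [ - 9,sqrt( 13)/13 , E, pi] 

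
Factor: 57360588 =2^2 * 3^1 * 1187^1*4027^1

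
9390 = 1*9390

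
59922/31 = 59922/31 = 1932.97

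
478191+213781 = 691972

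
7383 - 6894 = 489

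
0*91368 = 0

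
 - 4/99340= - 1/24835  =  -0.00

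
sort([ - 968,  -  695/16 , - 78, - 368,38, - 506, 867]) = [ - 968, - 506, - 368, - 78, - 695/16,38,867]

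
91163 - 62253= 28910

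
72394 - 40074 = 32320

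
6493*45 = 292185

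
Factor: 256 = 2^8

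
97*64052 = 6213044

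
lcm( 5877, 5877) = 5877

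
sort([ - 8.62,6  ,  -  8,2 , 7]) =[ - 8.62 , - 8,2, 6,  7]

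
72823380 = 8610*8458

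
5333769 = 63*84663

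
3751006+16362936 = 20113942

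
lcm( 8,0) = 0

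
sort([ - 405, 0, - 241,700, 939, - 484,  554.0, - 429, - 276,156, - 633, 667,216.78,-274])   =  [  -  633,-484, - 429, - 405 , - 276, - 274,- 241,0, 156,216.78, 554.0, 667,700,  939] 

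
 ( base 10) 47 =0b101111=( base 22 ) 23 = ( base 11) 43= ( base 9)52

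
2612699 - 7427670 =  - 4814971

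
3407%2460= 947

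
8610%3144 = 2322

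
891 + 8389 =9280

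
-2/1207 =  - 2/1207 =-0.00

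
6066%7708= 6066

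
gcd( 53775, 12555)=45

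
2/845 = 2/845 = 0.00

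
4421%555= 536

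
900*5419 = 4877100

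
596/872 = 149/218 = 0.68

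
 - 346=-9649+9303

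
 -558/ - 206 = 279/103=2.71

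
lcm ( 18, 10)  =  90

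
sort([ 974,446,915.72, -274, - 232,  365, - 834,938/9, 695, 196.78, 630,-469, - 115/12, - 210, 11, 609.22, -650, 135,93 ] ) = [-834, - 650, - 469, - 274, - 232, - 210 , - 115/12, 11,  93,938/9,135, 196.78,365, 446,609.22,630,695, 915.72, 974]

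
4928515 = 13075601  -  8147086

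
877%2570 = 877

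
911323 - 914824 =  - 3501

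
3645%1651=343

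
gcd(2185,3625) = 5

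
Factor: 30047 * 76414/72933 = 2^1 * 3^( - 1) * 7^ ( - 1 ) * 13^1*23^( - 1) * 151^(-1 ) * 2939^1*30047^1=2296011458/72933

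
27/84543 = 9/28181 = 0.00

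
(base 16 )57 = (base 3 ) 10020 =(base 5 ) 322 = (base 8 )127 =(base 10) 87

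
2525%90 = 5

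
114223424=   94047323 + 20176101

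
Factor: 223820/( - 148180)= -19^2*239^( - 1) = -361/239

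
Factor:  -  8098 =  - 2^1 * 4049^1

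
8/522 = 4/261 = 0.02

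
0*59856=0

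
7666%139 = 21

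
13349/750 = 17  +  599/750 =17.80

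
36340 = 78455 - 42115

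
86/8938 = 43/4469 = 0.01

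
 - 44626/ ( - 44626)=1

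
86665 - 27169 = 59496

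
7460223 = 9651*773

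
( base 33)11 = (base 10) 34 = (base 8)42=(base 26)18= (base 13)28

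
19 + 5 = 24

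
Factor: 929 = 929^1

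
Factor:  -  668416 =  - 2^8*7^1*373^1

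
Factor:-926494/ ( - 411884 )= 2^(-1) * 11^ ( - 2 )*23^(  -  1)*37^(-1 )*463247^1 = 463247/205942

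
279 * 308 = 85932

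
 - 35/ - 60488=35/60488 = 0.00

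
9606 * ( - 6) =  - 57636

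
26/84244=13/42122 = 0.00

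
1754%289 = 20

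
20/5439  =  20/5439  =  0.00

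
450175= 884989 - 434814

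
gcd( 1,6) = 1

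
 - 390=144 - 534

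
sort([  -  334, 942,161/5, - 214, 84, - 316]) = [ - 334 , - 316, - 214,161/5, 84 , 942 ]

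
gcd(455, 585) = 65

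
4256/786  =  5 + 163/393 = 5.41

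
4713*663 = 3124719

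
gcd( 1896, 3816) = 24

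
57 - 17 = 40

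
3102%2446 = 656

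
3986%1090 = 716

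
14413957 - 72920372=-58506415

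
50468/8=12617/2 = 6308.50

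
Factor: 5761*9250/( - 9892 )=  - 26644625/4946 = - 2^(- 1) * 5^3*7^1 * 37^1*823^1*2473^( - 1 ) 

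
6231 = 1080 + 5151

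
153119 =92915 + 60204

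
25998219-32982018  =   - 6983799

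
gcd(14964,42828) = 516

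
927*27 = 25029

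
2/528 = 1/264 = 0.00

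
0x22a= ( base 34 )GA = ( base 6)2322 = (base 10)554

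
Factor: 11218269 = 3^1*839^1 * 4457^1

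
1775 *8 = 14200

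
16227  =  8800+7427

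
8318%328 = 118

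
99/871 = 99/871 = 0.11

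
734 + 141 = 875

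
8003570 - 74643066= - 66639496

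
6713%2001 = 710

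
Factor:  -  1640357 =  - 199^1*8243^1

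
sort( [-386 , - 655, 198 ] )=[ - 655, - 386 , 198] 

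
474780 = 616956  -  142176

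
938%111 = 50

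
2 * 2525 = 5050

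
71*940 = 66740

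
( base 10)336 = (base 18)10C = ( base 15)176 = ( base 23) EE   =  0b101010000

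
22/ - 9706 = - 1+4842/4853 = - 0.00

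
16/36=4/9= 0.44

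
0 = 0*23219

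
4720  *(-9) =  - 42480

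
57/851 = 57/851 = 0.07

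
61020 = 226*270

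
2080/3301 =2080/3301 = 0.63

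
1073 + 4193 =5266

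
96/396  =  8/33 = 0.24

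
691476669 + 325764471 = 1017241140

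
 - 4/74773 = -1 + 74769/74773 = - 0.00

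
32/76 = 8/19 = 0.42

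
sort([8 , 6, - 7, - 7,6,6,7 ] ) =[ - 7, - 7,6,6,6,  7,8]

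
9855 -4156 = 5699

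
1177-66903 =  -65726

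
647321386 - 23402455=623918931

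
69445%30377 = 8691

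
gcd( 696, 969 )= 3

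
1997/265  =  1997/265  =  7.54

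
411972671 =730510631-318537960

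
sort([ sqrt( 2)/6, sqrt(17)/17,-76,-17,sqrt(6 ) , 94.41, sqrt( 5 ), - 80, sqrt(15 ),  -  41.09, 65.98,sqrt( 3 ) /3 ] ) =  [ -80,-76, - 41.09, - 17,  sqrt(2 ) /6,sqrt (17) /17, sqrt(3) /3,sqrt ( 5),sqrt(6),sqrt( 15), 65.98,94.41]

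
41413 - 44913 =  - 3500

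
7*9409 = 65863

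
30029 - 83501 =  - 53472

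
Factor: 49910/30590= 19^( - 1)*31^1= 31/19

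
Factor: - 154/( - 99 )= 2^1 * 3^(- 2)*7^1=14/9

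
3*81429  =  244287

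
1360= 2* 680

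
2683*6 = 16098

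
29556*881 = 26038836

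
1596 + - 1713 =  - 117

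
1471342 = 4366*337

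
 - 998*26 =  - 25948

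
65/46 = 65/46 = 1.41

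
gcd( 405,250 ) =5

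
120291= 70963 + 49328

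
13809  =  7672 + 6137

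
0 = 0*3009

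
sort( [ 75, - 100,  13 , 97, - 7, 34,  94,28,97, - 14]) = [-100, - 14, - 7,13,28, 34 , 75 , 94,97, 97 ] 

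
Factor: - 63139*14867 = -103^1*613^1*14867^1= - 938687513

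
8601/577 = 8601/577 = 14.91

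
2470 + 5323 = 7793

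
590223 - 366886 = 223337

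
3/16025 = 3/16025= 0.00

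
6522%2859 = 804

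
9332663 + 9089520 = 18422183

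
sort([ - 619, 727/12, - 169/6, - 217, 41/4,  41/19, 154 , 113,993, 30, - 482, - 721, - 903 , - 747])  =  [ - 903, - 747, - 721, - 619, - 482, - 217, -169/6,41/19, 41/4,30,727/12, 113, 154, 993]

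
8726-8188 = 538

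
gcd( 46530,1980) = 990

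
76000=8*9500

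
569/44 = 569/44 = 12.93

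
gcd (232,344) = 8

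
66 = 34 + 32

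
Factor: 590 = 2^1*5^1*59^1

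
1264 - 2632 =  - 1368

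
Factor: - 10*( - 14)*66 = 2^3 * 3^1*5^1*7^1* 11^1 = 9240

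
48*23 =1104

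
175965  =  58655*3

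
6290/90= 69 + 8/9 = 69.89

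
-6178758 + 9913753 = 3734995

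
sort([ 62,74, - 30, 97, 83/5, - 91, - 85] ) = [- 91,-85, - 30,83/5,62 , 74,97] 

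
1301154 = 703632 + 597522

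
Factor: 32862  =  2^1*3^1*5477^1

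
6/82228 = 3/41114 = 0.00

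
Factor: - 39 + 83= 44 = 2^2 * 11^1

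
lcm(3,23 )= 69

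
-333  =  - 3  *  111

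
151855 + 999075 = 1150930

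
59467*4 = 237868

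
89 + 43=132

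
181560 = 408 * 445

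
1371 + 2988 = 4359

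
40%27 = 13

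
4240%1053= 28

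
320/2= 160 =160.00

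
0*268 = 0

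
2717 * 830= 2255110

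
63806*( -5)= - 319030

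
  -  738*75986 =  - 56077668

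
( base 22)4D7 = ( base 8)4265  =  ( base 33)21I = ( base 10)2229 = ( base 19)636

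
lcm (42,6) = 42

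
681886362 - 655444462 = 26441900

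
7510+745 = 8255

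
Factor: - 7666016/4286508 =-1916504/1071627 = - 2^3*3^( -1)*41^1*523^ ( - 1)*683^(  -  1)*5843^1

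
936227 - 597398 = 338829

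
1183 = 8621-7438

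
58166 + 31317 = 89483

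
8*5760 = 46080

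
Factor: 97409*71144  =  2^3*13^1*59^1*127^1*  8893^1 = 6930065896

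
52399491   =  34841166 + 17558325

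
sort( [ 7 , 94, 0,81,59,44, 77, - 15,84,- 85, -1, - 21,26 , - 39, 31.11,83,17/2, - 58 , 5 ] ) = [ - 85  ,  -  58, - 39, - 21, - 15, - 1,0,5,7,17/2, 26, 31.11,44 , 59,77 , 81, 83, 84,94 ] 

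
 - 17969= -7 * 2567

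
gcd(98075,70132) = 1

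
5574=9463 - 3889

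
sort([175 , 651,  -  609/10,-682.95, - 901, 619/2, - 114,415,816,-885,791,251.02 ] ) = [  -  901, -885, - 682.95, - 114, - 609/10,175,251.02,619/2, 415,651,791, 816]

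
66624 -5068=61556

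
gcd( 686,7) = 7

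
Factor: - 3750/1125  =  -2^1*3^( - 1) * 5^1 = -10/3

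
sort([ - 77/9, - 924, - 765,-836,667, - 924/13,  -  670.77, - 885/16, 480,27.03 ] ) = [ - 924, - 836, - 765, - 670.77, - 924/13 , - 885/16, -77/9, 27.03, 480,667]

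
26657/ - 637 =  - 26657/637= -  41.85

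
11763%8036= 3727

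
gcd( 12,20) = 4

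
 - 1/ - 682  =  1/682=0.00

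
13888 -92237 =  -78349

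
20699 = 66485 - 45786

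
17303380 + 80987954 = 98291334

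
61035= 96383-35348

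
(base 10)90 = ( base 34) 2m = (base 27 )39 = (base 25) 3f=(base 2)1011010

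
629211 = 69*9119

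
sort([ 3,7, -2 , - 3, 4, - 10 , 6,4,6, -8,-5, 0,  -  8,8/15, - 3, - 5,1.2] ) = [ - 10,-8, - 8, - 5, - 5, - 3 , - 3,-2, 0, 8/15,1.2, 3,4,4,6, 6,7]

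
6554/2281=2+1992/2281 = 2.87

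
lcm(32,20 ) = 160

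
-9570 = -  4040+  - 5530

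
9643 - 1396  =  8247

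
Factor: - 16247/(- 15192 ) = 77/72 = 2^ (  -  3 ) * 3^( - 2)* 7^1*11^1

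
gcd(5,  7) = 1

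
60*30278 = 1816680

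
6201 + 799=7000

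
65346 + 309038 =374384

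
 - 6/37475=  - 6/37475 = - 0.00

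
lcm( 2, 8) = 8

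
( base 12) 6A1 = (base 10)985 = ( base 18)30D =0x3D9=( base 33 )ts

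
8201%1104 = 473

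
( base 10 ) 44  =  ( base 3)1122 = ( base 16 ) 2c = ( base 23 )1l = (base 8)54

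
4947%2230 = 487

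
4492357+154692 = 4647049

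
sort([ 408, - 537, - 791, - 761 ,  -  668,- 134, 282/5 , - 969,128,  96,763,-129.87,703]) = [ - 969,-791, - 761,-668 ,-537,-134, - 129.87,282/5,96,128,  408, 703, 763] 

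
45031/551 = 81 + 400/551= 81.73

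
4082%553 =211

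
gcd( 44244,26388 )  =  36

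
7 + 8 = 15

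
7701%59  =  31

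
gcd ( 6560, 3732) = 4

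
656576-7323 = 649253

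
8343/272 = 8343/272 = 30.67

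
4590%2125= 340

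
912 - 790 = 122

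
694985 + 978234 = 1673219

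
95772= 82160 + 13612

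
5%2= 1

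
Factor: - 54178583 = - 29^1 * 173^1*10799^1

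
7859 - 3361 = 4498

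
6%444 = 6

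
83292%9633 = 6228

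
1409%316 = 145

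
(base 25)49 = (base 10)109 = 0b1101101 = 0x6d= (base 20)59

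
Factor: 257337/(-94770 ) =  - 353/130 = - 2^(-1 )*5^( - 1)*13^ (-1)*353^1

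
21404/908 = 23 + 130/227 =23.57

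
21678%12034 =9644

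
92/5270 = 46/2635 = 0.02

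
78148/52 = 1502 + 11/13 = 1502.85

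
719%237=8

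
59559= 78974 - 19415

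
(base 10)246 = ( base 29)8E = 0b11110110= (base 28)8m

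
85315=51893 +33422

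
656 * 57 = 37392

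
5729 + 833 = 6562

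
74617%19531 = 16024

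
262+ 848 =1110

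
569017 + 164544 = 733561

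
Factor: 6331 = 13^1*487^1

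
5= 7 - 2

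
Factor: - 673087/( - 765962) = 2^( - 1 )*41^(-1 )*47^1*9341^( - 1)*14321^1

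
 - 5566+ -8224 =- 13790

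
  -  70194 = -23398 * 3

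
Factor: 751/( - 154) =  - 2^(-1)*7^( - 1) * 11^( - 1)*751^1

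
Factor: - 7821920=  - 2^5*5^1*19^1*31^1*83^1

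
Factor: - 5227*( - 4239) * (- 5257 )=- 3^3*7^1*157^1 * 751^1 * 5227^1 = - 116480679021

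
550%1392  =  550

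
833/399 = 119/57 = 2.09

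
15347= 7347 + 8000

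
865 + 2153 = 3018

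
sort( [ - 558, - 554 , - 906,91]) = [ - 906,-558, - 554,91] 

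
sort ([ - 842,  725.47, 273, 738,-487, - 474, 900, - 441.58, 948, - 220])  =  [ - 842, - 487, - 474, - 441.58, - 220, 273, 725.47, 738,900, 948]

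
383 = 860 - 477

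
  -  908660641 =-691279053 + -217381588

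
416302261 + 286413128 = 702715389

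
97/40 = 97/40 = 2.42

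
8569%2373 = 1450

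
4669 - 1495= 3174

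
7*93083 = 651581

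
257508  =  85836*3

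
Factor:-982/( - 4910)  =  1/5 = 5^( - 1 ) 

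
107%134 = 107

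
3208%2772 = 436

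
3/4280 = 3/4280 = 0.00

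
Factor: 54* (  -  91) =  - 2^1*3^3*7^1*13^1 = - 4914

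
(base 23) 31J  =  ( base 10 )1629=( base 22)381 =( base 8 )3135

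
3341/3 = 3341/3 = 1113.67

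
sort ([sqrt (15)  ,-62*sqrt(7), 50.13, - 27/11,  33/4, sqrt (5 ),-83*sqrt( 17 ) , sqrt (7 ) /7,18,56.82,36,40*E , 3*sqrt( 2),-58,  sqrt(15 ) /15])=[- 83*sqrt(17 ),-62*sqrt(7), - 58, - 27/11, sqrt ( 15)/15, sqrt( 7)/7, sqrt(5 ),  sqrt(15 ),3*sqrt(2), 33/4, 18, 36, 50.13,  56.82,  40*E]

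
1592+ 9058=10650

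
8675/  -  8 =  -8675/8 =-  1084.38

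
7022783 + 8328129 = 15350912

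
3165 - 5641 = -2476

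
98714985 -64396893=34318092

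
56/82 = 28/41=0.68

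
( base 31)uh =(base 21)232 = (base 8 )1663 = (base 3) 1022002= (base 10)947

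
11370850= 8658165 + 2712685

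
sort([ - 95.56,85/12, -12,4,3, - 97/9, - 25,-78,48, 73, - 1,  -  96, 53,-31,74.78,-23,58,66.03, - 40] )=[-96, - 95.56, -78,  -  40, - 31, - 25, - 23,-12,- 97/9,  -  1,3,4,85/12,48 , 53, 58,66.03,73,  74.78]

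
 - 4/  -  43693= 4/43693  =  0.00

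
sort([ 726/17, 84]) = [ 726/17  ,  84 ]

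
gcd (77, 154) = 77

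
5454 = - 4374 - - 9828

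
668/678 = 334/339 = 0.99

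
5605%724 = 537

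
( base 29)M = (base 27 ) m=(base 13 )19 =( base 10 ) 22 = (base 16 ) 16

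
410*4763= 1952830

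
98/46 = 49/23 = 2.13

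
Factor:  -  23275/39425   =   - 49/83 = - 7^2*83^(-1)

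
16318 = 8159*2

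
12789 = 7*1827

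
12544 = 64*196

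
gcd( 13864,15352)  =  8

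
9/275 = 9/275  =  0.03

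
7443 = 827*9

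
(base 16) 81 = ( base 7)243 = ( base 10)129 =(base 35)3o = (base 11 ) 108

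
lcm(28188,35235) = 140940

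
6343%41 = 29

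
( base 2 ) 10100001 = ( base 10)161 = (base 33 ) 4T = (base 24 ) 6H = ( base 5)1121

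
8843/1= 8843 = 8843.00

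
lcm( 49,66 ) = 3234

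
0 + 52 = 52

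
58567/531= 110+157/531 = 110.30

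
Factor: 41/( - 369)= - 1/9=-3^( - 2)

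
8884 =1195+7689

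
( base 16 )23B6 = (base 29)AP7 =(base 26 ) ddg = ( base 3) 110112121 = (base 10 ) 9142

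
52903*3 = 158709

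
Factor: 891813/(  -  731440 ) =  - 2^( - 4) * 3^1 * 5^( - 1 )*13^2*41^( - 1 )* 223^ ( - 1)*1759^1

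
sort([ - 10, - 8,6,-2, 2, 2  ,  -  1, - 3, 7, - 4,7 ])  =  [ - 10,  -  8, - 4 ,-3,  -  2,-1, 2, 2,6, 7,7]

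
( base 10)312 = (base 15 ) 15C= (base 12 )220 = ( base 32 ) 9O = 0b100111000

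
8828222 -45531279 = -36703057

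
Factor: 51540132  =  2^2*3^1*7^1*613573^1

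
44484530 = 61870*719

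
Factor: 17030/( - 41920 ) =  - 13/32=-2^( - 5 ) * 13^1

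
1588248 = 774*2052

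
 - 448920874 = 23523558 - 472444432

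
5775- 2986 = 2789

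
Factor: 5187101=331^1 * 15671^1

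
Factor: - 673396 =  - 2^2*79^1*2131^1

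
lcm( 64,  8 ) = 64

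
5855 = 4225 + 1630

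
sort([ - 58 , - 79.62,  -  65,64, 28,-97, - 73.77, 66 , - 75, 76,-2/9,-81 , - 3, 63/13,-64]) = [ -97 , - 81, - 79.62,-75,  -  73.77, - 65, - 64, - 58, - 3,-2/9,63/13, 28, 64, 66, 76]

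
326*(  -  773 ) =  - 251998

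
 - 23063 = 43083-66146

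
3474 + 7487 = 10961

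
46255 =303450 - 257195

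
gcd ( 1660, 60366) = 2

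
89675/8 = 11209 + 3/8 = 11209.38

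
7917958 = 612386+7305572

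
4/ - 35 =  - 4/35 = -  0.11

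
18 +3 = 21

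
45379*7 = 317653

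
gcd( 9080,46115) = 5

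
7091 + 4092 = 11183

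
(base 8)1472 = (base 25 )181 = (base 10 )826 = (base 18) 29g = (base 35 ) NL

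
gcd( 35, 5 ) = 5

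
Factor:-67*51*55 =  -3^1*5^1*11^1*17^1 * 67^1  =  - 187935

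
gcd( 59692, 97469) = 1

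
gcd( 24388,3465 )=7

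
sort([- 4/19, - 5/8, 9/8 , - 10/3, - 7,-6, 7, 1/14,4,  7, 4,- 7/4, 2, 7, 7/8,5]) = [ - 7, - 6,-10/3, - 7/4, - 5/8, - 4/19,1/14, 7/8,9/8,2, 4, 4, 5, 7, 7 , 7 ]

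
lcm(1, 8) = 8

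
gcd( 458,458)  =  458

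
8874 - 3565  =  5309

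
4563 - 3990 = 573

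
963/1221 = 321/407= 0.79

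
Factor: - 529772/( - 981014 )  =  264886/490507=2^1*29^1*67^( - 1 )  *4567^1*7321^ ( - 1)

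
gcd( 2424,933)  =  3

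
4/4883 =4/4883 = 0.00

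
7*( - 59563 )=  - 416941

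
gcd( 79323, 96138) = 3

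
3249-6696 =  - 3447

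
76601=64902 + 11699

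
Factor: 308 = 2^2 * 7^1*11^1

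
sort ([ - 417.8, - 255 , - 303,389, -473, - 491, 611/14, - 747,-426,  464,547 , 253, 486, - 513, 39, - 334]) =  [ - 747, - 513, - 491,-473, -426, - 417.8,- 334, - 303 , - 255 , 39,  611/14,253 , 389, 464,486, 547]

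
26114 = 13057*2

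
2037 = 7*291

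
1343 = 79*17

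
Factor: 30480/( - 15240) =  - 2 =-  2^1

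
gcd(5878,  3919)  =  1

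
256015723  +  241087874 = 497103597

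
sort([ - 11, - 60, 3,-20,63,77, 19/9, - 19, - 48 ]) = [ - 60,-48 ,  -  20,-19, - 11,19/9, 3, 63,77]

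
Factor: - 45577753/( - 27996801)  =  3^(- 1 )*7^( - 1 ) * 13^1*1333181^( - 1)*3505981^1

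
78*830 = 64740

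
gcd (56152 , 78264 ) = 8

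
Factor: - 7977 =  - 3^1*2659^1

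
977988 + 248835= 1226823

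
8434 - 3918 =4516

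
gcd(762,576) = 6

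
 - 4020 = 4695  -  8715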